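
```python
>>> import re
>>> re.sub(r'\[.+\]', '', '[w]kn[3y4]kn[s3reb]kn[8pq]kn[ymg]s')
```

's'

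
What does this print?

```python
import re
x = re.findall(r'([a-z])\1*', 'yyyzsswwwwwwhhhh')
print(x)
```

['y', 'z', 's', 'w', 'h']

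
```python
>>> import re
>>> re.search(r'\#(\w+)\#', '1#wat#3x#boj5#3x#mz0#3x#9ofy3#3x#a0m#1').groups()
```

('wat',)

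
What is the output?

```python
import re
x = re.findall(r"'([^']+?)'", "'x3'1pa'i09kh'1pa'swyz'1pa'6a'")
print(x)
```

['x3', 'i09kh', 'swyz', '6a']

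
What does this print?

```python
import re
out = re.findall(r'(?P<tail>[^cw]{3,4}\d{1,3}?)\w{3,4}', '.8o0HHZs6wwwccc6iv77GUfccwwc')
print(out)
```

The pattern matches 3 to 4 of any character except [cw], then 1 to 3 of a digit (lazy) (captured as 'tail'); then 3 to 4 of a word character.
Scanning left to right: at [0:8] match '.8o0HHZs', group 1 = '.8o0'; at [15:24] match '6iv77GUfc', group 1 = '6iv77'.
With a single group, `findall` returns only what that group captured — 2 items.

['.8o0', '6iv77']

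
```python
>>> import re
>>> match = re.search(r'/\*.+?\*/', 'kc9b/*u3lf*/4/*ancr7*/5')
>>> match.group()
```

'/*u3lf*/'

Lazy quantifiers expand one character at a time until the remainder of the pattern can match.
`re.search` scans for the first position where the pattern succeeds.
The match spans [4:12] → '/*u3lf*/'.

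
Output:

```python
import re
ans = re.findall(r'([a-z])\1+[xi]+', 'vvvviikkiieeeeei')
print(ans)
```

The backreference `\1` re-matches whatever the first group consumed, character for character.
Walking the string: at [0:6] match 'vvvvii', group 1 = 'v'; at [6:10] match 'kkii', group 1 = 'k'; at [10:16] match 'eeeeei', group 1 = 'e'.
With a single group, `findall` returns only what that group captured — 3 items.

['v', 'k', 'e']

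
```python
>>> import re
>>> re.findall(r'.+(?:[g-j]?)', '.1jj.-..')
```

The pattern matches one or more of any character; then optionally a character in [g-j] (non-capturing group).
Scanning left to right: at [0:8] → '.1jj.-..'.
No capturing groups, so `findall` returns the 1 full match string.

['.1jj.-..']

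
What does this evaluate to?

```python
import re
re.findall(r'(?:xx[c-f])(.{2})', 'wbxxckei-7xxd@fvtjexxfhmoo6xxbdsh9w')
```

The pattern matches the literal 'xx', then a character in [c-f] (non-capturing group); then exactly 2 of any character (captured).
`findall` collects group 1 from each match (3 total).

['ke', '@f', 'hm']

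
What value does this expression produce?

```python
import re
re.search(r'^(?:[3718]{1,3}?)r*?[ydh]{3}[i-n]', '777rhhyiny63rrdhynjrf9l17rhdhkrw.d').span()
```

(0, 8)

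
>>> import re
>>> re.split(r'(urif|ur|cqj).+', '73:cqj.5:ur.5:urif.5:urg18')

['73:', 'cqj', '']

Matches to split on: at [3:26] → 'cqj.5:ur.5:urif.5:urg18'.
With a capturing group present, the delimiter's captured portion is kept in the result list.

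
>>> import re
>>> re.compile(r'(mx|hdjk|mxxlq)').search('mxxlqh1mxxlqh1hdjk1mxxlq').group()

'mx'

Alternation tries branches left to right and keeps the first one that lets the overall match succeed at that position.
`re.search` tries every starting position until one works.
The match spans [0:2] → 'mx'.
Captured: group 1 = 'mx'.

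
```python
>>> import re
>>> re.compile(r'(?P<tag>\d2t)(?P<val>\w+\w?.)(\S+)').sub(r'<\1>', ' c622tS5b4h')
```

This matches a digit, then the literal '2t' (captured as 'tag'); then one or more of a word character, then optionally a word character, then any character (captured as 'val'); then one or more of a non-whitespace character (captured).
Matches: at [3:11] → '22tS5b4h'.
The replacement refers to a captured group, so each match is rewritten using its own captured text.

' c6<22t>'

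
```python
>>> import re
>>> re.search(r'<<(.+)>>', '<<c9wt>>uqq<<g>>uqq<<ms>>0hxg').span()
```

(0, 25)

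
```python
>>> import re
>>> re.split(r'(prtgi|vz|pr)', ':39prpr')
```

[':39', 'pr', '', 'pr', '']

Because the pattern has a capturing group, `split` also inserts each captured text between the pieces.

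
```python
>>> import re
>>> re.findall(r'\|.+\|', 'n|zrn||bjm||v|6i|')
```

['|zrn||bjm||v|6i|']

With no groups in the pattern, `findall` gives back each whole match — 1 here.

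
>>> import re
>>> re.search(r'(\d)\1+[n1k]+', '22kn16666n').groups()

('2',)

The backreference `\1` re-matches whatever the first group consumed, character for character.
Unlike `match`, `search` isn't anchored — it looks for the pattern anywhere in the string.
The match spans [0:5] → '22kn1'.
Captured: group 1 = '2'.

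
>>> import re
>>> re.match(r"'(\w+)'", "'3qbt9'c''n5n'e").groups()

('3qbt9',)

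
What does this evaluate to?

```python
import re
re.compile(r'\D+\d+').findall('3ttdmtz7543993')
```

Since nothing is captured, `findall` lists the 1 matched substring directly.

['ttdmtz7543993']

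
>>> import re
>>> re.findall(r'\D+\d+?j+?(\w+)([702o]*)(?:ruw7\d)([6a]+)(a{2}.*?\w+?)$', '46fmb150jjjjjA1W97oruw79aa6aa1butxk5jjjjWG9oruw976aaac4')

The pattern matches one or more of a non-digit, then one or more of a digit (lazy), then one or more of the literal 'j' (lazy); then one or more of a word character (captured); then zero or more of one of [702o] (captured); then the literal 'ru', then the literal 'w7', then a digit (non-capturing group); then one or more of one of [6a] (captured); then exactly 2 of a literal 'a', then zero or more of any character (lazy), then one or more of a word character (lazy) (captured); then anchored at the end.
Lazy quantifiers expand one character at a time until the remainder of the pattern can match.
Scanning left to right: at [2:55] match 'fmb150jjjjjA1W97oruw79aa6aa1butxk5jjjjWG9oruw976aaac4', groups = ('jjjjA1W97o', '', 'aa6', 'aa1butxk5jjjjWG9oruw976aaac4').
4 groups means the one result is a tuple of 4 captured strings — 1 here.

[('jjjjA1W97o', '', 'aa6', 'aa1butxk5jjjjWG9oruw976aaac4')]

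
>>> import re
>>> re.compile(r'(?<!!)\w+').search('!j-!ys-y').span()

(5, 6)

The negative lookaround is zero-width — it rules out positions where the adjacent text would match, without consuming anything.
Unlike `match`, `search` isn't anchored — it looks for the pattern anywhere in the string.
The match spans [5:6] → 's'.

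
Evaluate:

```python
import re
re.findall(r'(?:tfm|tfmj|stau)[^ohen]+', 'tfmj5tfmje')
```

['tfmj5tfmj']

Matches: at [0:9] → 'tfmj5tfmj'.
Since nothing is captured, `findall` lists the 1 matched substring directly.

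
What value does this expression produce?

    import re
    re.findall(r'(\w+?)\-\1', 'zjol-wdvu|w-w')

['w']

After group 1 captures some text, `\1` only succeeds where that same text appears again.
Matches: at [10:13] match 'w-w', group 1 = 'w'.
`findall` collects group 1 from the one match (1 total).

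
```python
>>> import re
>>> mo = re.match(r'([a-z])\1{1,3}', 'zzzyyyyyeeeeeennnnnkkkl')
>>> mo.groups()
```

('z',)

A backreference is literal: `\1` must see the identical characters the first group matched.
`re.match` won't scan ahead — the pattern has to work from the very first character.
The match spans [0:3] → 'zzz'.
Captured: group 1 = 'z'.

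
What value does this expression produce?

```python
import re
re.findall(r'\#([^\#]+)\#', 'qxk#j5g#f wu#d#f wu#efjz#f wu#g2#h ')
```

['j5g', 'd', 'efjz', 'g2']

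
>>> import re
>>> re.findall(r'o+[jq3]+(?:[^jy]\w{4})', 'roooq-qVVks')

The pattern matches one or more of a literal 'o'; then one or more of one of [jq3]; then any character except [jy], then exactly 4 of a word character (non-capturing group).
Walking the string: at [1:10] → 'oooq-qVVk'.
Since nothing is captured, `findall` lists the 1 matched substring directly.

['oooq-qVVk']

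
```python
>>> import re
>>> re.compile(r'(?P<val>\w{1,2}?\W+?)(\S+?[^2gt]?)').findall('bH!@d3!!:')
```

The `?` after the quantifier makes it lazy — it takes as little as possible before letting the rest of the pattern try.
With 2 capturing groups, `findall` returns a 2-tuple per match.

[('bH!', '@d'), ('3!', '!:')]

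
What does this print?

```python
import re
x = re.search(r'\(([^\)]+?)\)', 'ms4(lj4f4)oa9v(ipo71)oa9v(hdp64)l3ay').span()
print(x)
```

(3, 10)

`re.search` scans for the first position where the pattern succeeds.
The match spans [3:10] → '(lj4f4)'.
Captured: group 1 = 'lj4f4'.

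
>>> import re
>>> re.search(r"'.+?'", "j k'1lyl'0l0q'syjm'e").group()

"'1lyl'"

With the lazy modifier that quantifier settles for the fewest repetitions that let the rest of the pattern succeed (the atoms after it are unaffected and can still be greedy).
`re.search` tries every starting position until one works.
The match spans [3:9] → "'1lyl'".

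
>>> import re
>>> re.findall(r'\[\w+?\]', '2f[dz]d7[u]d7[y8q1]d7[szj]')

['[dz]', '[u]', '[y8q1]', '[szj]']

Matches: at [2:6] → '[dz]'; at [8:11] → '[u]'; at [13:19] → '[y8q1]'; at [21:26] → '[szj]'.
With no groups in the pattern, `findall` gives back each whole match — 4 here.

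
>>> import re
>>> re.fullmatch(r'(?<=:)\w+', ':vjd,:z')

The positive lookaround only admits positions where the adjacent text matches; those characters stay outside the span.
`re.fullmatch` requires the pattern to consume the entire string.
Here the pattern can't cover the whole string, so the call returns None.

None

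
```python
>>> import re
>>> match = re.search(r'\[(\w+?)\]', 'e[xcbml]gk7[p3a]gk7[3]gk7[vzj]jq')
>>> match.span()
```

`re.search` tries every starting position until one works.
The match spans [1:8] → '[xcbml]'.
Captured: group 1 = 'xcbml'.

(1, 8)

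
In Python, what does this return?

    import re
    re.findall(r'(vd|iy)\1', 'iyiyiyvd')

['iy']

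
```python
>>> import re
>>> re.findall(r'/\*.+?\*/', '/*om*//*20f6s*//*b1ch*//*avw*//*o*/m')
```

With the lazy modifier that quantifier settles for the fewest repetitions that let the rest of the pattern succeed (the atoms after it are unaffected and can still be greedy).
No capturing groups, so `findall` returns the 5 full match strings.

['/*om*/', '/*20f6s*/', '/*b1ch*/', '/*avw*/', '/*o*/']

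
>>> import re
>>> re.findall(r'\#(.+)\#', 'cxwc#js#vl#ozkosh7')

['js#vl']

Matches: at [4:11] match '#js#vl#', group 1 = 'js#vl'.
`findall` collects group 1 from the one match (1 total).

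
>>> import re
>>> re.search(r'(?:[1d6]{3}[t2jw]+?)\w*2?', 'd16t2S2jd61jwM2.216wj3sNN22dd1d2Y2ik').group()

'd16t2S2jd61jwM2'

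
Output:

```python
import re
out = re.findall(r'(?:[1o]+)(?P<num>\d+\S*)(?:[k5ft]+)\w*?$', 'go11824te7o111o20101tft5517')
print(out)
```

Pattern: one or more of one of [1o] (non-capturing group); then one or more of a digit, then zero or more of a non-whitespace character (captured as 'num'); then one or more of one of [k5ft] (non-capturing group); then zero or more of a word character (lazy); then anchored at the end.
`findall` collects group 1 from the one match (1 total).

['824te7o111o20101tft5']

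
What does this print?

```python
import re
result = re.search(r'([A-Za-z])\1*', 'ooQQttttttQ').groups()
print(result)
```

The match spans [0:2] → 'oo'.
Captured: group 1 = 'o'.

('o',)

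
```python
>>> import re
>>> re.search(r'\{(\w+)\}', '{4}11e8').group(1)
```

'4'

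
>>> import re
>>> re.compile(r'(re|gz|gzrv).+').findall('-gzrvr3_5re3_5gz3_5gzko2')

['gz']

Alternation isn't longest-match — the leftmost alternative that fits at this position is chosen.
Scanning left to right: at [1:24] match 'gzrvr3_5re3_5gz3_5gzko2', group 1 = 'gz'.
`findall` collects group 1 from the one match (1 total).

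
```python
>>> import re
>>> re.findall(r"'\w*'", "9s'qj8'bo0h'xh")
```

["'qj8'"]

With no groups in the pattern, `findall` gives back each whole match — 1 here.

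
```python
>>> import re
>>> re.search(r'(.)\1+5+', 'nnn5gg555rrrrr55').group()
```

'nnn5'

A backreference is literal: `\1` must see the identical characters the first group matched.
`re.search` scans for the first position where the pattern succeeds.
The match spans [0:4] → 'nnn5'.
Captured: group 1 = 'n'.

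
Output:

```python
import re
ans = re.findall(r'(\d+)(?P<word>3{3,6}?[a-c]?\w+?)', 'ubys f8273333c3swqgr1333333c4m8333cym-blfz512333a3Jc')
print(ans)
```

Pattern: one or more of a digit (captured); then 3 to 6 of the literal '3' (lazy), then optionally a character in [a-c], then one or more of a word character (lazy) (captured as 'word').
The `?` after the quantifier makes it lazy — it takes as little as possible before letting the rest of the pattern try.
Walking the string: at [6:15] match '8273333c3', groups = ('8273', '333c3'); at [20:29] match '1333333c4', groups = ('1333', '333c4'); at [30:36] match '8333cy', groups = ('8', '333cy'); at [42:50] match '512333a3', groups = ('512', '333a3').
Multiple groups make `findall` return tuples — one 2-tuple for each match.

[('8273', '333c3'), ('1333', '333c4'), ('8', '333cy'), ('512', '333a3')]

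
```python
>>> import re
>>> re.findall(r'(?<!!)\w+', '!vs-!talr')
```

A negative assertion filters positions out without eating any characters.
Walking the string: at [2:3] → 's'; at [6:9] → 'alr'.
Since nothing is captured, `findall` lists the 2 matched substrings directly.

['s', 'alr']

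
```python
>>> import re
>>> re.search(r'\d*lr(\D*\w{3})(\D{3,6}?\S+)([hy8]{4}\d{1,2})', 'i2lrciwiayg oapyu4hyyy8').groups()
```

('ciwiayg', ' oapyu4', 'hyyy8')

The pattern matches zero or more of a digit, then the literal 'lr'; then zero or more of a non-digit, then exactly 3 of a word character (captured); then 3 to 6 of a non-digit (lazy), then one or more of a non-whitespace character (captured); then exactly 4 of one of [hy8], then 1 to 2 of a digit (captured).
`re.search` tries every starting position until one works.
The match spans [1:23] → '2lrciwiayg oapyu4hyyy8'.
Captured: group 1 = 'ciwiayg', group 2 = ' oapyu4', group 3 = 'hyyy8'.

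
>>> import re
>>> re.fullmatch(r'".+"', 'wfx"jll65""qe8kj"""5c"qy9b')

`fullmatch` succeeds only if the pattern covers the string from start to end.
Here the pattern can't cover the whole string, so the call returns None.

None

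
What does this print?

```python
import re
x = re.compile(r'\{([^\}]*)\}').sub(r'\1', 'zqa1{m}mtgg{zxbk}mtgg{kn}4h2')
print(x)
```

zqa1mmtggzxbkmtggkn4h2

Matches: at [4:7] → '{m}'; at [11:17] → '{zxbk}'; at [21:25] → '{kn}'.
The replacement refers to a captured group, so each match is rewritten using its own captured text.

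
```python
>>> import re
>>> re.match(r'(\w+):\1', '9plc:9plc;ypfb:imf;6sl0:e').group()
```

'9plc:9plc'

`re.match` only tries the pattern at the start of the string.
The match spans [0:9] → '9plc:9plc'.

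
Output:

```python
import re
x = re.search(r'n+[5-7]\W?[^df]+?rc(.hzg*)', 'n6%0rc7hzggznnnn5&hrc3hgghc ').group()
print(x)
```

n6%0rc7hzgg

The match spans [0:11] → 'n6%0rc7hzgg'.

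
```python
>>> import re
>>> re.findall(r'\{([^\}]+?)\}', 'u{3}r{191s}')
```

['3', '191s']

Matches: at [1:4] match '{3}', group 1 = '3'; at [5:11] match '{191s}', group 1 = '191s'.
With a single group, `findall` returns only what that group captured — 2 items.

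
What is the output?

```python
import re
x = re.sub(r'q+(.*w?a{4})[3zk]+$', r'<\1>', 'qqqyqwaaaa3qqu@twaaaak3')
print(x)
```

The pattern matches one or more of a literal 'q'; then zero or more of any character, then optionally the literal 'w', then exactly 4 of the literal 'a' (captured); then one or more of one of [3zk]; then anchored at the end.
Matches: at [0:23] → 'qqqyqwaaaa3qqu@twaaaak3'.
The replacement refers to a captured group, so each match is rewritten using its own captured text.

<yqwaaaa3qqu@twaaaa>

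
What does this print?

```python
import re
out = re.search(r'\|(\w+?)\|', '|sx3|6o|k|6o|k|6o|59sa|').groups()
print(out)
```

('sx3',)

`search` walks the string left to right and returns the first match it finds.
The match spans [0:5] → '|sx3|'.
Captured: group 1 = 'sx3'.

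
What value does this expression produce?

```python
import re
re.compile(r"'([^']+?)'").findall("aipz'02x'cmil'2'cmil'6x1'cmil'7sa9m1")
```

['02x', '2', '6x1']

`findall` collects group 1 from each match (3 total).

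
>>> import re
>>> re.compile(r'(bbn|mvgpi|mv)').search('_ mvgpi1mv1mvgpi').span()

(2, 7)

Alternation tries branches left to right and keeps the first one that lets the overall match succeed at that position.
Unlike `match`, `search` isn't anchored — it looks for the pattern anywhere in the string.
The match spans [2:7] → 'mvgpi'.
Captured: group 1 = 'mvgpi'.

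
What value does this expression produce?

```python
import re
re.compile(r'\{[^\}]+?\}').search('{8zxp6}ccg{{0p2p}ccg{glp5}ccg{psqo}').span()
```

(0, 7)

The match spans [0:7] → '{8zxp6}'.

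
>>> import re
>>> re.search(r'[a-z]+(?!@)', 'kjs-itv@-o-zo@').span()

The negative lookaround is zero-width — it rules out positions where the adjacent text would match, without consuming anything.
`search` walks the string left to right and returns the first match it finds.
The match spans [0:3] → 'kjs'.

(0, 3)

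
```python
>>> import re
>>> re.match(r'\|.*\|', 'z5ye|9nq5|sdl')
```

None

`re.match` won't scan ahead — the pattern has to work from the very first character.
Here position 0 doesn't satisfy it, so the call returns None.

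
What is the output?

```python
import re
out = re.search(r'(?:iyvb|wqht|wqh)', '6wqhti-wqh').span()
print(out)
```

`|` is ordered: at each position the engine commits to the first alternative that works.
`re.search` tries every starting position until one works.
The match spans [1:5] → 'wqht'.

(1, 5)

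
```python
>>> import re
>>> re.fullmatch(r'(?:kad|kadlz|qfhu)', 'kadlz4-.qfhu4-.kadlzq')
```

None

`re.fullmatch` requires the pattern to consume the entire string.
Here the pattern can't cover the whole string, so the call returns None.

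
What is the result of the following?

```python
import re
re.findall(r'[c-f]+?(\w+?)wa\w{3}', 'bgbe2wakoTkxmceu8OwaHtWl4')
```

The `?` after the quantifier makes it lazy — it takes as little as possible before letting the rest of the pattern try.
Because there's exactly one group, `findall` drops the full match and keeps group 1 from each hit.

['2', 'eu8O']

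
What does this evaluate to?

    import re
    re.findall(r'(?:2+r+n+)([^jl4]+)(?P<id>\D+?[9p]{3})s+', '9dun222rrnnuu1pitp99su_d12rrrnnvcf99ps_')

[('uu1pitp99su_d12rrrnnvc', 'f99p')]

Pattern: one or more of a literal '2', then one or more of a literal 'r', then one or more of a literal 'n' (non-capturing group); then one or more of any character except [jl4] (captured); then one or more of a non-digit (lazy), then exactly 3 of one of [9p] (captured as 'id'); then one or more of a literal 's'.
`findall` packs the 2 group values into a tuple for every match.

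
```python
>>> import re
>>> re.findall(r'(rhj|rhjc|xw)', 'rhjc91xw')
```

['rhj', 'xw']

`|` is ordered: at each position the engine commits to the first alternative that works.
Because there's exactly one group, `findall` drops the full match and keeps group 1 from each hit.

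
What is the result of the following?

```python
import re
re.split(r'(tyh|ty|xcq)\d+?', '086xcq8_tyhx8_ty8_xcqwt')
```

Matches to split on: at [3:7] → 'xcq8'; at [14:17] → 'ty8'.
The group in the pattern means `split` returns the separators' captures alongside the pieces.

['086', 'xcq', '_tyhx8_', 'ty', '_xcqwt']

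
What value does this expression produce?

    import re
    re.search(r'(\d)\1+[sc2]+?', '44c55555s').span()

A backreference is literal: `\1` must see the identical characters the first group matched.
The match spans [0:3] → '44c'.

(0, 3)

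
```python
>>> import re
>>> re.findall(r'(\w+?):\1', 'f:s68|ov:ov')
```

The backreference `\1` re-matches whatever the first group consumed, character for character.
Matches: at [6:11] match 'ov:ov', group 1 = 'ov'.
`findall` collects group 1 from the one match (1 total).

['ov']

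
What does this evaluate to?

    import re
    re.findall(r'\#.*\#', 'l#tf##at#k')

Matches: at [1:9] → '#tf##at#'.
With no groups in the pattern, `findall` gives back each whole match — 1 here.

['#tf##at#']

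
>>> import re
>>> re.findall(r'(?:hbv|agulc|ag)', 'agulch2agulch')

Alternation tries branches left to right and keeps the first one that lets the overall match succeed at that position.
Since nothing is captured, `findall` lists the 2 matched substrings directly.

['agulc', 'agulc']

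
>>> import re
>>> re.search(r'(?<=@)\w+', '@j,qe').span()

(1, 2)

The lookaround is zero-width — it requires the adjacent text to match without consuming it, so the asserted text isn't part of the match.
The match spans [1:2] → 'j'.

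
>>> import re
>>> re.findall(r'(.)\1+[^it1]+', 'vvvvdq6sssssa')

`\1` is not a pattern — it's the concrete string captured by group 1, re-applied verbatim.
Matches: at [0:13] match 'vvvvdq6sssssa', group 1 = 'v'.
Because there's exactly one group, `findall` drops the full match and keeps group 1 from the one hit.

['v']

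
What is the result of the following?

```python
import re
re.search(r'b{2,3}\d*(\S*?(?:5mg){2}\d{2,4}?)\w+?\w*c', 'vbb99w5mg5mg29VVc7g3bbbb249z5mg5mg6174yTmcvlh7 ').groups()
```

The match spans [1:42] → 'bb99w5mg5mg29VVc7g3bbbb249z5mg5mg6174yTmc'.
Captured: group 1 = 'w5mg5mg29'.

('w5mg5mg29',)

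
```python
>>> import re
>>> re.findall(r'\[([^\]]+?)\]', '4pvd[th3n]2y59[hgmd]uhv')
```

['th3n', 'hgmd']

`findall` collects group 1 from each match (2 total).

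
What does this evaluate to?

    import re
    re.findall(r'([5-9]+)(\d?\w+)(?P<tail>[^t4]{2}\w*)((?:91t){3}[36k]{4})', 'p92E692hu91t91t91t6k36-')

[('9', '2E692', 'hu', '91t91t91t6k36')]

Pattern: one or more of a character in [5-9] (captured); then optionally a digit, then one or more of a word character (captured); then exactly 2 of any character except [t4], then zero or more of a word character (captured as 'tail'); then the literal '91t' repeated 3 times, then exactly 4 of one of [36k] (captured).
Matches: at [1:22] match '92E692hu91t91t91t6k36', groups = ('9', '2E692', 'hu', '91t91t91t6k36').
With 4 capturing groups, `findall` returns a 4-tuple per match.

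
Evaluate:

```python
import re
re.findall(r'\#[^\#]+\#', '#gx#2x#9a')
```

Since nothing is captured, `findall` lists the 1 matched substring directly.

['#gx#']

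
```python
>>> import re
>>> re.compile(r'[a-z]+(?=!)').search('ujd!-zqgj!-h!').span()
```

(0, 3)

Because the assertion is zero-width, the text it checks is not consumed and won't appear in the result.
The match spans [0:3] → 'ujd'.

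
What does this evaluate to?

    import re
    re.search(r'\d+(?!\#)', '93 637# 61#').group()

'93'

A negative assertion filters positions out without eating any characters.
The match spans [0:2] → '93'.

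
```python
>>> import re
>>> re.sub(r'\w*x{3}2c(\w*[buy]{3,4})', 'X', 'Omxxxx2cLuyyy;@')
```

Pattern: zero or more of a word character, then exactly 3 of a literal 'x', then the literal '2c'; then zero or more of a word character, then 3 to 4 of one of [buy] (captured).
Matches: at [0:13] → 'Omxxxx2cLuyyy'.
Each match is replaced by 'X'.

'X;@'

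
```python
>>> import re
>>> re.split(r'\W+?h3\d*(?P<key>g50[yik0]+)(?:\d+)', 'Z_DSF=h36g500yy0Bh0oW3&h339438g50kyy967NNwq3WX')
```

['Z_DSF', 'g500yy', 'Bh0oW3', 'g50kyy', 'NNwq3WX']

The group in the pattern means `split` returns the separators' captures alongside the pieces.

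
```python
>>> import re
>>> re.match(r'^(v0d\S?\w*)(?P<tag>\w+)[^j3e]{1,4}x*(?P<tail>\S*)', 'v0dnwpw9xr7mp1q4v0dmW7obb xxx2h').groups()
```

This matches anchored at the start of the string; then the literal 'v0d', then optionally a non-whitespace character, then zero or more of a word character (captured); then one or more of a word character (captured as 'tag'); then 1 to 4 of any character except [j3e], then zero or more of a literal 'x'; then zero or more of a non-whitespace character (captured as 'tail').
`re.match` won't scan ahead — the pattern has to work from the very first character.
The match spans [0:31] → 'v0dnwpw9xr7mp1q4v0dmW7obb xxx2h'.
Captured: group 1 = 'v0dnwpw9xr7mp1q4v0dmW7ob', group 2 = 'b', group 3 = '2h'.

('v0dnwpw9xr7mp1q4v0dmW7ob', 'b', '2h')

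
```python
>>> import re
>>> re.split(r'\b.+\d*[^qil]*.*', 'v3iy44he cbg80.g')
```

This matches a word boundary (`\b`, zero-width); then one or more of any character, then zero or more of a digit; then zero or more of any character except [qil], then zero or more of any character.
Matches to split on: at [0:16] → 'v3iy44he cbg80.g'.
`split` removes every match and returns the 2 fragments in between.

['', '']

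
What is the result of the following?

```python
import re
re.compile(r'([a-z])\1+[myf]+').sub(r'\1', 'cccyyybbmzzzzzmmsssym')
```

'cbzs'

`\1` has to match the exact text group 1 already captured.
Each match is replaced using the text its own group 1 captured.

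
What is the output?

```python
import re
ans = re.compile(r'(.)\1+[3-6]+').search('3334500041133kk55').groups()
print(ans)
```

('3',)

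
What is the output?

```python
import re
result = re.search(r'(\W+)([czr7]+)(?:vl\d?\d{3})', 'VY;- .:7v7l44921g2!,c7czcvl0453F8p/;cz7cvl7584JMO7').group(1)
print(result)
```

!,

The match spans [18:31] → '!,c7czcvl0453'.
Captured: group 1 = '!,', group 2 = 'c7czc'.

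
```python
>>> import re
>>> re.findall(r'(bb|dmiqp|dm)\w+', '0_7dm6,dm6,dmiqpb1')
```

The regex engine tests alternatives in the order written; an earlier branch that matches wins even if a later one would match more.
Scanning left to right: at [3:6] match 'dm6', group 1 = 'dm'; at [7:10] match 'dm6', group 1 = 'dm'; at [11:18] match 'dmiqpb1', group 1 = 'dmiqp'.
With a single group, `findall` returns only what that group captured — 3 items.

['dm', 'dm', 'dmiqp']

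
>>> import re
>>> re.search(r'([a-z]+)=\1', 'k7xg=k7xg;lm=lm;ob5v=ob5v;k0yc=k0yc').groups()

('lm',)

The match spans [10:15] → 'lm=lm'.
Captured: group 1 = 'lm'.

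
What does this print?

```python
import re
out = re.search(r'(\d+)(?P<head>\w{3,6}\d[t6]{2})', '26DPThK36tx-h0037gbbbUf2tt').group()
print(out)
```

26DPThK36t

The match spans [0:10] → '26DPThK36t'.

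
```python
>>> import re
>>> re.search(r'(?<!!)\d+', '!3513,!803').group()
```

The negative lookahead/lookbehind blocks any match where the forbidden context is present.
`search` walks the string left to right and returns the first match it finds.
The match spans [2:5] → '513'.

'513'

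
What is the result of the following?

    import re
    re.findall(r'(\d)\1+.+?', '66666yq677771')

['6', '7']

The backreference `\1` re-matches whatever the first group consumed, character for character.
One capturing group, so `findall` returns just the captured substring from each match — 2 in all.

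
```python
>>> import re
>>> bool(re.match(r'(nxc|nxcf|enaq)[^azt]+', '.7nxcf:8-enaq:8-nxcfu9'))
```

False

`match` is anchored at position 0; if the pattern doesn't fit there, it returns None.
Here the pattern fails at index 0, so the call returns None, and `bool(None)` is False.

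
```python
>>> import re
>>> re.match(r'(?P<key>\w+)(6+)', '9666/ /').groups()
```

The pattern matches one or more of a word character (captured as 'key'); then one or more of a literal '6' (captured).
`re.match` only tries the pattern at the start of the string.
The match spans [0:4] → '9666'.
Captured: group 1 = '966', group 2 = '6'.

('966', '6')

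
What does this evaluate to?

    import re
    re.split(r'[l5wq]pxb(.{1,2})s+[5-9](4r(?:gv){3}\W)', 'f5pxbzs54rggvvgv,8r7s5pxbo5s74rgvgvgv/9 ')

['f5pxbzs54rggvvgv,8r7s', 'o5', '4rgvgvgv/', '9 ']

The pattern matches one of [l5wq], then the literal 'pxb'; then 1 to 2 of any character (captured); then one or more of a literal 's', then a character in [5-9]; then the literal '4r', then the literal 'gv' repeated 3 times, then a non-word character (captured).
With a capturing group present, the delimiter's captured portion is kept in the result list.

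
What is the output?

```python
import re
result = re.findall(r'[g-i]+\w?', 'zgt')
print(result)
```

Pattern: one or more of a character in [g-i]; then optionally a word character.
Walking the string: at [1:3] → 'gt'.
`findall` yields the raw match text (1 of them) because the pattern has no groups.

['gt']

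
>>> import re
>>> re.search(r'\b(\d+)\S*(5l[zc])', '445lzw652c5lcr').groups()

('445', '5lc')

This matches a word boundary (`\b`, zero-width); then one or more of a digit (captured); then zero or more of a non-whitespace character; then the literal '5l', then one of [zc] (captured).
`re.search` scans for the first position where the pattern succeeds.
The match spans [0:13] → '445lzw652c5lc'.
Captured: group 1 = '445', group 2 = '5lc'.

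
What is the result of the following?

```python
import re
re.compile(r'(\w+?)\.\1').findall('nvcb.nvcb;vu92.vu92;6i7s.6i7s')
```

['nvcb', 'vu92', '6i7s']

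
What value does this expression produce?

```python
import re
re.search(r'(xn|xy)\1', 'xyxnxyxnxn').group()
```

'xnxn'

`\1` is not a pattern — it's the concrete string captured by group 1, re-applied verbatim.
The match spans [6:10] → 'xnxn'.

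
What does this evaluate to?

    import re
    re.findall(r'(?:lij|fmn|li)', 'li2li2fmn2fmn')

['li', 'li', 'fmn', 'fmn']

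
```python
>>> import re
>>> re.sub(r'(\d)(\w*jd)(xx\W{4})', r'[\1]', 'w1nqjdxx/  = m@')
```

'w[1] m@'

This matches a digit (captured); then zero or more of a word character, then the literal 'jd' (captured); then the literal 'xx', then exactly 4 of a non-word character (captured).
Matches: at [1:12] → '1nqjdxx/  ='.
Each match is replaced using the text its own group 1 captured.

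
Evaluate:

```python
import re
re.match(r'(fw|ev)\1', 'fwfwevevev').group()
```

With `match`, the pattern is implicitly anchored at the beginning.
The match spans [0:4] → 'fwfw'.

'fwfw'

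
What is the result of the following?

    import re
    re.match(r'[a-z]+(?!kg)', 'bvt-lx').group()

'bvt'

With `match`, the pattern is implicitly anchored at the beginning.
The match spans [0:3] → 'bvt'.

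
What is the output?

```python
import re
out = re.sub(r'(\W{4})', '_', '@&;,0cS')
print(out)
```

Pattern: exactly 4 of a non-word character (captured).
Matches: at [0:4] → '@&;,'.
Every occurrence is swapped for '_'.

_0cS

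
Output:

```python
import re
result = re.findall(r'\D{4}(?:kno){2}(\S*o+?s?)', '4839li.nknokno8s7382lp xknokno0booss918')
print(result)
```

This matches exactly 4 of a non-digit, then the literal 'kno' repeated 2 times; then zero or more of a non-whitespace character, then one or more of the literal 'o' (lazy), then optionally a literal 's' (captured).
One capturing group, so `findall` returns just the captured substring from the one match — 1 in all.

['0boos']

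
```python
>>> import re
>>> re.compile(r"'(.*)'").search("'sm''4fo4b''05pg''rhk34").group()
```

"'sm''4fo4b''05pg''"

`re.search` tries every starting position until one works.
The match spans [0:18] → "'sm''4fo4b''05pg''".
Captured: group 1 = "sm''4fo4b''05pg'".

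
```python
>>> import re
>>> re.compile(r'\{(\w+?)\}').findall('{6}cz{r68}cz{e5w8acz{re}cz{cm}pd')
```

One capturing group, so `findall` returns just the captured substring from each match — 4 in all.

['6', 'r68', 're', 'cm']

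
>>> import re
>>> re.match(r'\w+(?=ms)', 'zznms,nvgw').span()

(0, 3)

The positive lookaround only admits positions where the adjacent text matches; those characters stay outside the span.
`re.match` won't scan ahead — the pattern has to work from the very first character.
The match spans [0:3] → 'zzn'.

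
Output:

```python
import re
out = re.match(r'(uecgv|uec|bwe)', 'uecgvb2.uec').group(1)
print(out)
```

The match spans [0:5] → 'uecgv'.
Captured: group 1 = 'uecgv'.

uecgv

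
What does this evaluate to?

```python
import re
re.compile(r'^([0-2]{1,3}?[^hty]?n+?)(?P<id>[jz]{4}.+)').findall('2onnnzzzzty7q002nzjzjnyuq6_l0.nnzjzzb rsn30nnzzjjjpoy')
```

[('2onnn', 'zzzzty7q002nzjzjnyuq6_l0.nnzjzzb rsn30nnzzjjjpoy')]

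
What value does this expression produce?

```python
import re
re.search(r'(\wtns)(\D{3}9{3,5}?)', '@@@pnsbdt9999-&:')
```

None

Here no position works, so the call returns None.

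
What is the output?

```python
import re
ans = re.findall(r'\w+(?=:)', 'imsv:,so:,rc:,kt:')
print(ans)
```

['imsv', 'so', 'rc', 'kt']

The positive lookaround only admits positions where the adjacent text matches; those characters stay outside the span.
No capturing groups, so `findall` returns the 4 full match strings.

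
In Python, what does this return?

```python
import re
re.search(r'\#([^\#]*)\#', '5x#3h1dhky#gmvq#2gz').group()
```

'#3h1dhky#'

The match spans [2:11] → '#3h1dhky#'.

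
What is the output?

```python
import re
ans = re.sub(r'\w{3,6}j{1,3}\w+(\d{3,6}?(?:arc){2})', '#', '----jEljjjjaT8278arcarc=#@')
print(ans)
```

----#=#@

This matches 3 to 6 of a word character, then 1 to 3 of a literal 'j'; then one or more of a word character; then 3 to 6 of a digit (lazy), then the literal 'arc' repeated 2 times (captured).
`sub` substitutes '#' at each match site.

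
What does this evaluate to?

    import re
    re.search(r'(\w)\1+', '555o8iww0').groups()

('5',)

`\1` is not a pattern — it's the concrete string captured by group 1, re-applied verbatim.
`re.search` tries every starting position until one works.
The match spans [0:3] → '555'.
Captured: group 1 = '5'.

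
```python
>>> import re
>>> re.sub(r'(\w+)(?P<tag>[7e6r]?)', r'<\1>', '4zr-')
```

'<4zr>-'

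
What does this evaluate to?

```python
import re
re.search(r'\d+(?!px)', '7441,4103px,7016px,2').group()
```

'7441'

`(?!…)`/`(?<!…)` only lets a position through if the neighbouring text does NOT match; no characters are consumed.
Unlike `match`, `search` isn't anchored — it looks for the pattern anywhere in the string.
The match spans [0:4] → '7441'.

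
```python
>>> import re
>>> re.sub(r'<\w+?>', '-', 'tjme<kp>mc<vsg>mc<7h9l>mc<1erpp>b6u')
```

Matches: at [4:8] → '<kp>'; at [10:15] → '<vsg>'; at [17:23] → '<7h9l>'; at [25:32] → '<1erpp>'.
Every occurrence is swapped for '-'.

'tjme-mc-mc-mc-b6u'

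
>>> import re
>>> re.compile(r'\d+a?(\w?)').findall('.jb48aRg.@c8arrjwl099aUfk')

['R', 'r', 'U']

The pattern matches one or more of a digit, then optionally the literal 'a'; then optionally a word character (captured).
Scanning left to right: at [3:7] match '48aR', group 1 = 'R'; at [11:14] match '8ar', group 1 = 'r'; at [18:23] match '099aU', group 1 = 'U'.
Because there's exactly one group, `findall` drops the full match and keeps group 1 from each hit.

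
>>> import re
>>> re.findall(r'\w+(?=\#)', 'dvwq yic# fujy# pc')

['yic', 'fujy']

Lookahead/lookbehind check context without consuming it, so the matched span excludes the asserted characters.
No capturing groups, so `findall` returns the 2 full match strings.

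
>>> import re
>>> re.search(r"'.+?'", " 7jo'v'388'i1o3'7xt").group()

"'v'"

Because the quantifier is non-greedy, it stops expanding at the earliest point where the rest of the pattern can succeed.
Unlike `match`, `search` isn't anchored — it looks for the pattern anywhere in the string.
The match spans [4:7] → "'v'".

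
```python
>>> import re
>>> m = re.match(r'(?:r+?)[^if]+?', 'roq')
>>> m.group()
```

With `match`, the pattern is implicitly anchored at the beginning.
The match spans [0:2] → 'ro'.

'ro'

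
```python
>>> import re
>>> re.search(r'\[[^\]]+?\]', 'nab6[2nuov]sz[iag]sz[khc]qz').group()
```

The match spans [4:11] → '[2nuov]'.

'[2nuov]'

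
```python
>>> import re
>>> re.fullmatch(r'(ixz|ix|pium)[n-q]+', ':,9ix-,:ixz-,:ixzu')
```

None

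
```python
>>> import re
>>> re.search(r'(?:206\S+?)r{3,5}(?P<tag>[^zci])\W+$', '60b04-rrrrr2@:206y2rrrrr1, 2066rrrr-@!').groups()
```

('-',)

This matches the literal '206', then one or more of a non-whitespace character (lazy) (non-capturing group); then 3 to 5 of a literal 'r'; then any character except [zci] (captured as 'tag'); then one or more of a non-word character; then anchored at the end.
`re.search` scans for the first position where the pattern succeeds.
The match spans [27:38] → '2066rrrr-@!'.
Captured: group 1 = '-'.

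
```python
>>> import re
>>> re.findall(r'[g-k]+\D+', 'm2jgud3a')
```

This matches one or more of a character in [g-k]; then one or more of a non-digit.
`findall` yields the raw match text (1 of them) because the pattern has no groups.

['jgud']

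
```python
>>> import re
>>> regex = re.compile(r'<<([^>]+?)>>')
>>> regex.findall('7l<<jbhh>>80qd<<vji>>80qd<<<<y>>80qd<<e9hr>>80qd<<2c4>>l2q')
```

With a single group, `findall` returns only what that group captured — 5 items.

['jbhh', 'vji', '<<y', 'e9hr', '2c4']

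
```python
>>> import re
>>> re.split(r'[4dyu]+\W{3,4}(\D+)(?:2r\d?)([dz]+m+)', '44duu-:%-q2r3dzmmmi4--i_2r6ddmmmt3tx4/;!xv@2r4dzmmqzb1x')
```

Pattern: one or more of one of [4dyu], then 3 to 4 of a non-word character; then one or more of a non-digit (captured); then the literal '2r', then optionally a digit (non-capturing group); then one or more of one of [dz], then one or more of the literal 'm' (captured).
The group in the pattern means `split` returns the separators' captures alongside the pieces.

['', 'q', 'dzmmm', 'i4--i_2r6ddmmmt3tx', 'xv@', 'dzmm', 'qzb1x']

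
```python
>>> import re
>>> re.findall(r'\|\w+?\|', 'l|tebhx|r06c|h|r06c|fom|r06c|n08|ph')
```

['|tebhx|', '|h|', '|fom|', '|n08|']

Matches: at [1:8] → '|tebhx|'; at [12:15] → '|h|'; at [19:24] → '|fom|'; at [28:33] → '|n08|'.
With no groups in the pattern, `findall` gives back each whole match — 4 here.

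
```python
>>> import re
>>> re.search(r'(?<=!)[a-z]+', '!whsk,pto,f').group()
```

'whsk'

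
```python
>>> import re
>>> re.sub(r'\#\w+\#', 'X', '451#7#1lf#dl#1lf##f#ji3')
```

'451X1lfX1lf#Xji3'

Every occurrence is swapped for 'X'.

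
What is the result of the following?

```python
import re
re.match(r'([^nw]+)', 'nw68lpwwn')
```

Pattern: one or more of any character except [nw] (captured).
`match` is anchored at position 0; if the pattern doesn't fit there, it returns None.
Here position 0 doesn't satisfy it, so the call returns None.

None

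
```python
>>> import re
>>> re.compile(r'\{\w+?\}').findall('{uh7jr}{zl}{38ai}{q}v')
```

['{uh7jr}', '{zl}', '{38ai}', '{q}']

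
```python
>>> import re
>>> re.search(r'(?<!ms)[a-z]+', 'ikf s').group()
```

'ikf'

A negative assertion filters positions out without eating any characters.
The match spans [0:3] → 'ikf'.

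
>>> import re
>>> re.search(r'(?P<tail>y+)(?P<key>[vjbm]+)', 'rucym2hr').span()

(3, 5)

This matches one or more of a literal 'y' (captured as 'tail'); then one or more of one of [vjbm] (captured as 'key').
The match spans [3:5] → 'ym'.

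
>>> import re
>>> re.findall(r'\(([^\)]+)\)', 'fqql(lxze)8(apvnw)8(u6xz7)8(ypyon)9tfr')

['lxze', 'apvnw', 'u6xz7', 'ypyon']

Walking the string: at [4:10] match '(lxze)', group 1 = 'lxze'; at [11:18] match '(apvnw)', group 1 = 'apvnw'; at [19:26] match '(u6xz7)', group 1 = 'u6xz7'; at [27:34] match '(ypyon)', group 1 = 'ypyon'.
With a single group, `findall` returns only what that group captured — 4 items.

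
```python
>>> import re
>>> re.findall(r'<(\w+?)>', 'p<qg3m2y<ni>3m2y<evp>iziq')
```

['ni', 'evp']

Matches: at [8:12] match '<ni>', group 1 = 'ni'; at [16:21] match '<evp>', group 1 = 'evp'.
Because there's exactly one group, `findall` drops the full match and keeps group 1 from each hit.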